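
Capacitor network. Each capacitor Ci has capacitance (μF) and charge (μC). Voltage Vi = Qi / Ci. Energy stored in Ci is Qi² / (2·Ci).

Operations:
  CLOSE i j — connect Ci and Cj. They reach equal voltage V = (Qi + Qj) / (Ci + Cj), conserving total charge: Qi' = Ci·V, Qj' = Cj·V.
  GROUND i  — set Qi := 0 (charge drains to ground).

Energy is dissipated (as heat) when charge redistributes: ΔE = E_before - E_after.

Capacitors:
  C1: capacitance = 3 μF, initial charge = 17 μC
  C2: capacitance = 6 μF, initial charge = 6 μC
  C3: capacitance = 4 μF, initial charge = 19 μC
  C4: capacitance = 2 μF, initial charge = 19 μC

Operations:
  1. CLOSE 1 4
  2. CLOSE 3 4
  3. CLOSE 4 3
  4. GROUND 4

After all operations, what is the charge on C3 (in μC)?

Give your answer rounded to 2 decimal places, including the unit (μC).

Answer: 22.27 μC

Derivation:
Initial: C1(3μF, Q=17μC, V=5.67V), C2(6μF, Q=6μC, V=1.00V), C3(4μF, Q=19μC, V=4.75V), C4(2μF, Q=19μC, V=9.50V)
Op 1: CLOSE 1-4: Q_total=36.00, C_total=5.00, V=7.20; Q1=21.60, Q4=14.40; dissipated=8.817
Op 2: CLOSE 3-4: Q_total=33.40, C_total=6.00, V=5.57; Q3=22.27, Q4=11.13; dissipated=4.002
Op 3: CLOSE 4-3: Q_total=33.40, C_total=6.00, V=5.57; Q4=11.13, Q3=22.27; dissipated=0.000
Op 4: GROUND 4: Q4=0; energy lost=30.988
Final charges: Q1=21.60, Q2=6.00, Q3=22.27, Q4=0.00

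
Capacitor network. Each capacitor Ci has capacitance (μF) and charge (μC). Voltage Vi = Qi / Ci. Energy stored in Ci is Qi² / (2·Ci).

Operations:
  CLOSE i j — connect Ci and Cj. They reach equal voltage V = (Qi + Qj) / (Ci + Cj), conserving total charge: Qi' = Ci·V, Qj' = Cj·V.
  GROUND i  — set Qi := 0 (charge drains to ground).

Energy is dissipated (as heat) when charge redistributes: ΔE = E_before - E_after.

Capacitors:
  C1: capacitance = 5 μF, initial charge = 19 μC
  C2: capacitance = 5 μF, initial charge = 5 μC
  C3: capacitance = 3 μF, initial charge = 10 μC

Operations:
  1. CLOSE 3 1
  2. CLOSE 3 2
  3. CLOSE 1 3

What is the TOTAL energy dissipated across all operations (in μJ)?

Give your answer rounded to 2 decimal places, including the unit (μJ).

Answer: 9.19 μJ

Derivation:
Initial: C1(5μF, Q=19μC, V=3.80V), C2(5μF, Q=5μC, V=1.00V), C3(3μF, Q=10μC, V=3.33V)
Op 1: CLOSE 3-1: Q_total=29.00, C_total=8.00, V=3.62; Q3=10.88, Q1=18.12; dissipated=0.204
Op 2: CLOSE 3-2: Q_total=15.88, C_total=8.00, V=1.98; Q3=5.95, Q2=9.92; dissipated=6.460
Op 3: CLOSE 1-3: Q_total=24.08, C_total=8.00, V=3.01; Q1=15.05, Q3=9.03; dissipated=2.523
Total dissipated: 9.188 μJ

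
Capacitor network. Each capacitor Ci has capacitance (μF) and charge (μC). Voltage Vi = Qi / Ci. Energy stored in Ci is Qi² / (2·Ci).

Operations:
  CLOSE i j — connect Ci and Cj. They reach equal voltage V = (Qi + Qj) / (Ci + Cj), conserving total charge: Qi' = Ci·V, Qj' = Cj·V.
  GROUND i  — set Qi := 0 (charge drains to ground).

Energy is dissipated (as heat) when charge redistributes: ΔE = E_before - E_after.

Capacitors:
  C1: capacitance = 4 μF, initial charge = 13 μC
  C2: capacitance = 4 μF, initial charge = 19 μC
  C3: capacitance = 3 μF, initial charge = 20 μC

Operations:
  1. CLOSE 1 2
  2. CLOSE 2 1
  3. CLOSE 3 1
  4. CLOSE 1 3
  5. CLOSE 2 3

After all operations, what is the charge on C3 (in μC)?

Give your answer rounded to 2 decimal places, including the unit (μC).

Answer: 13.47 μC

Derivation:
Initial: C1(4μF, Q=13μC, V=3.25V), C2(4μF, Q=19μC, V=4.75V), C3(3μF, Q=20μC, V=6.67V)
Op 1: CLOSE 1-2: Q_total=32.00, C_total=8.00, V=4.00; Q1=16.00, Q2=16.00; dissipated=2.250
Op 2: CLOSE 2-1: Q_total=32.00, C_total=8.00, V=4.00; Q2=16.00, Q1=16.00; dissipated=0.000
Op 3: CLOSE 3-1: Q_total=36.00, C_total=7.00, V=5.14; Q3=15.43, Q1=20.57; dissipated=6.095
Op 4: CLOSE 1-3: Q_total=36.00, C_total=7.00, V=5.14; Q1=20.57, Q3=15.43; dissipated=0.000
Op 5: CLOSE 2-3: Q_total=31.43, C_total=7.00, V=4.49; Q2=17.96, Q3=13.47; dissipated=1.120
Final charges: Q1=20.57, Q2=17.96, Q3=13.47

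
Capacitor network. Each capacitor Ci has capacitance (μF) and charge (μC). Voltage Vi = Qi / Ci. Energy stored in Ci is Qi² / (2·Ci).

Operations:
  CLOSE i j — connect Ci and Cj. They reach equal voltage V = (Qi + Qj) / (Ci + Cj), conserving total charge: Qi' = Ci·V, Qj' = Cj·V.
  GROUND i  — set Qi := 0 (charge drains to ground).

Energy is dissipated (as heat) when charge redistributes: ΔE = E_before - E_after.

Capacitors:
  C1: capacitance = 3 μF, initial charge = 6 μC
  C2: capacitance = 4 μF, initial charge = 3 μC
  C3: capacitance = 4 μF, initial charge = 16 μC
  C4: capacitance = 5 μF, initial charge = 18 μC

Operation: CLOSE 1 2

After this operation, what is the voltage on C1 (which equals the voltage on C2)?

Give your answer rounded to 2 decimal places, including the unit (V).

Initial: C1(3μF, Q=6μC, V=2.00V), C2(4μF, Q=3μC, V=0.75V), C3(4μF, Q=16μC, V=4.00V), C4(5μF, Q=18μC, V=3.60V)
Op 1: CLOSE 1-2: Q_total=9.00, C_total=7.00, V=1.29; Q1=3.86, Q2=5.14; dissipated=1.339

Answer: 1.29 V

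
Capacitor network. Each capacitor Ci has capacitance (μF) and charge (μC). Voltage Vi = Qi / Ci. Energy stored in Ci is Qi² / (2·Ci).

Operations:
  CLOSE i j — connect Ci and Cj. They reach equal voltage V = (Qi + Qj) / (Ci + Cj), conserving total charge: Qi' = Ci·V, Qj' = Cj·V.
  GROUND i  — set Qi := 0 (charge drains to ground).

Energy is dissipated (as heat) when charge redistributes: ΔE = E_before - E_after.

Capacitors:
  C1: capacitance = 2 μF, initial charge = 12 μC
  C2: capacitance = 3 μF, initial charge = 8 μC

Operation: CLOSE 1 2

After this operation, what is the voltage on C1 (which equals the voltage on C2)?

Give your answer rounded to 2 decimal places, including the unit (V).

Initial: C1(2μF, Q=12μC, V=6.00V), C2(3μF, Q=8μC, V=2.67V)
Op 1: CLOSE 1-2: Q_total=20.00, C_total=5.00, V=4.00; Q1=8.00, Q2=12.00; dissipated=6.667

Answer: 4.00 V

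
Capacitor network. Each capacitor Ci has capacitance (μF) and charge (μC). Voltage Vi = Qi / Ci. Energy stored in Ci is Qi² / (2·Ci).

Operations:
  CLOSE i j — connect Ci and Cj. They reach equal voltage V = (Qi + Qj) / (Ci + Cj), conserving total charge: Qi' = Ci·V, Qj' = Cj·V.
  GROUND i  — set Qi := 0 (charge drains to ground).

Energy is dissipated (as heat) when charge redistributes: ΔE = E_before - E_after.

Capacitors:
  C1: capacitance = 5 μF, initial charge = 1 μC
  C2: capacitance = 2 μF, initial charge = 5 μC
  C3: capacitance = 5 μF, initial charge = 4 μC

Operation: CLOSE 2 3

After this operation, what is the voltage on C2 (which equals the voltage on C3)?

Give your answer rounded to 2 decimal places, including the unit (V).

Initial: C1(5μF, Q=1μC, V=0.20V), C2(2μF, Q=5μC, V=2.50V), C3(5μF, Q=4μC, V=0.80V)
Op 1: CLOSE 2-3: Q_total=9.00, C_total=7.00, V=1.29; Q2=2.57, Q3=6.43; dissipated=2.064

Answer: 1.29 V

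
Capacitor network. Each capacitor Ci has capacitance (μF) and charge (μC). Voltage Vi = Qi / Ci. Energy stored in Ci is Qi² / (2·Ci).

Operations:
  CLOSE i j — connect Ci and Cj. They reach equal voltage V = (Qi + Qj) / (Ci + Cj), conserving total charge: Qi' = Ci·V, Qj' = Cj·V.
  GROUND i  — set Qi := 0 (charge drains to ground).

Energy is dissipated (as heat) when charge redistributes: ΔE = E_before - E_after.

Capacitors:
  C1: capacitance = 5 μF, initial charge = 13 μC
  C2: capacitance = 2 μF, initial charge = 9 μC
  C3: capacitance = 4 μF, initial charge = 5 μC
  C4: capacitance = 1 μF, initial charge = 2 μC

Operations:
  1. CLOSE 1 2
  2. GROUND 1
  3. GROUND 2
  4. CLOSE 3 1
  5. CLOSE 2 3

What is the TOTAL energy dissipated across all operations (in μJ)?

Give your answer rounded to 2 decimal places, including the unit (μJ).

Answer: 39.09 μJ

Derivation:
Initial: C1(5μF, Q=13μC, V=2.60V), C2(2μF, Q=9μC, V=4.50V), C3(4μF, Q=5μC, V=1.25V), C4(1μF, Q=2μC, V=2.00V)
Op 1: CLOSE 1-2: Q_total=22.00, C_total=7.00, V=3.14; Q1=15.71, Q2=6.29; dissipated=2.579
Op 2: GROUND 1: Q1=0; energy lost=24.694
Op 3: GROUND 2: Q2=0; energy lost=9.878
Op 4: CLOSE 3-1: Q_total=5.00, C_total=9.00, V=0.56; Q3=2.22, Q1=2.78; dissipated=1.736
Op 5: CLOSE 2-3: Q_total=2.22, C_total=6.00, V=0.37; Q2=0.74, Q3=1.48; dissipated=0.206
Total dissipated: 39.092 μJ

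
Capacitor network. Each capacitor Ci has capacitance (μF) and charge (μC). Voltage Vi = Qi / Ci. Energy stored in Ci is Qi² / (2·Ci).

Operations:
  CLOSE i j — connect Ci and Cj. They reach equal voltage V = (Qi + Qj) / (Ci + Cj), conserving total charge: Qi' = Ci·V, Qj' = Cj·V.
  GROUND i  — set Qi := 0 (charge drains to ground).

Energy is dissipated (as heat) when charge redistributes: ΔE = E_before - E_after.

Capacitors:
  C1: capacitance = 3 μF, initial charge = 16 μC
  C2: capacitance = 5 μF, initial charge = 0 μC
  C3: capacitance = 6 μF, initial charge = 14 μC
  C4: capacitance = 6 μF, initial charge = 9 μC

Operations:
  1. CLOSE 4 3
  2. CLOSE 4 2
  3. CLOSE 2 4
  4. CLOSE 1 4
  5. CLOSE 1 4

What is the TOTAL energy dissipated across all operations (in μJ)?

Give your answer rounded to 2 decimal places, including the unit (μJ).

Answer: 24.44 μJ

Derivation:
Initial: C1(3μF, Q=16μC, V=5.33V), C2(5μF, Q=0μC, V=0.00V), C3(6μF, Q=14μC, V=2.33V), C4(6μF, Q=9μC, V=1.50V)
Op 1: CLOSE 4-3: Q_total=23.00, C_total=12.00, V=1.92; Q4=11.50, Q3=11.50; dissipated=1.042
Op 2: CLOSE 4-2: Q_total=11.50, C_total=11.00, V=1.05; Q4=6.27, Q2=5.23; dissipated=5.009
Op 3: CLOSE 2-4: Q_total=11.50, C_total=11.00, V=1.05; Q2=5.23, Q4=6.27; dissipated=0.000
Op 4: CLOSE 1-4: Q_total=22.27, C_total=9.00, V=2.47; Q1=7.42, Q4=14.85; dissipated=18.386
Op 5: CLOSE 1-4: Q_total=22.27, C_total=9.00, V=2.47; Q1=7.42, Q4=14.85; dissipated=0.000
Total dissipated: 24.437 μJ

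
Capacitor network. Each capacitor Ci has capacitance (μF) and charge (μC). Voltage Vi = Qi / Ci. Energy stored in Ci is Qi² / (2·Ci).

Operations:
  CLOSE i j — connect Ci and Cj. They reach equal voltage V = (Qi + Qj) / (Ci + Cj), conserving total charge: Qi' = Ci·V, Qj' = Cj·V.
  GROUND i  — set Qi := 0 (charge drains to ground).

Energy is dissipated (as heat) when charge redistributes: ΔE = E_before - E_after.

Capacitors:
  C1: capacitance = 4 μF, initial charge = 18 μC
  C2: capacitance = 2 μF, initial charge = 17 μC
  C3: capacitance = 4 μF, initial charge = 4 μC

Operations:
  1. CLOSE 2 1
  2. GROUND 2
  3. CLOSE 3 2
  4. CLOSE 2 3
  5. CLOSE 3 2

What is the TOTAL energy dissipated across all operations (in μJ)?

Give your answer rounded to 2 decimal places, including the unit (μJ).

Initial: C1(4μF, Q=18μC, V=4.50V), C2(2μF, Q=17μC, V=8.50V), C3(4μF, Q=4μC, V=1.00V)
Op 1: CLOSE 2-1: Q_total=35.00, C_total=6.00, V=5.83; Q2=11.67, Q1=23.33; dissipated=10.667
Op 2: GROUND 2: Q2=0; energy lost=34.028
Op 3: CLOSE 3-2: Q_total=4.00, C_total=6.00, V=0.67; Q3=2.67, Q2=1.33; dissipated=0.667
Op 4: CLOSE 2-3: Q_total=4.00, C_total=6.00, V=0.67; Q2=1.33, Q3=2.67; dissipated=0.000
Op 5: CLOSE 3-2: Q_total=4.00, C_total=6.00, V=0.67; Q3=2.67, Q2=1.33; dissipated=0.000
Total dissipated: 45.361 μJ

Answer: 45.36 μJ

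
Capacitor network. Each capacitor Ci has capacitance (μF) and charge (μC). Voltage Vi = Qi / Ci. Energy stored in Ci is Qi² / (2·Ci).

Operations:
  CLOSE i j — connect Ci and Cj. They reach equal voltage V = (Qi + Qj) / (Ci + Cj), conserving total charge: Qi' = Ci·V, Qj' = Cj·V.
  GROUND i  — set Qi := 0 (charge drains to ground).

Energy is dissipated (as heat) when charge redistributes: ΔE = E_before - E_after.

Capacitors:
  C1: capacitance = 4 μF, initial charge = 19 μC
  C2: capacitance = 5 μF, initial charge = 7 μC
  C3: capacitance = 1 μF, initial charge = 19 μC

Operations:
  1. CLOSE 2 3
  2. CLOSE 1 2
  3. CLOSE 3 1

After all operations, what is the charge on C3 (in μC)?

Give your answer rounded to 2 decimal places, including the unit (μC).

Initial: C1(4μF, Q=19μC, V=4.75V), C2(5μF, Q=7μC, V=1.40V), C3(1μF, Q=19μC, V=19.00V)
Op 1: CLOSE 2-3: Q_total=26.00, C_total=6.00, V=4.33; Q2=21.67, Q3=4.33; dissipated=129.067
Op 2: CLOSE 1-2: Q_total=40.67, C_total=9.00, V=4.52; Q1=18.07, Q2=22.59; dissipated=0.193
Op 3: CLOSE 3-1: Q_total=22.41, C_total=5.00, V=4.48; Q3=4.48, Q1=17.93; dissipated=0.014
Final charges: Q1=17.93, Q2=22.59, Q3=4.48

Answer: 4.48 μC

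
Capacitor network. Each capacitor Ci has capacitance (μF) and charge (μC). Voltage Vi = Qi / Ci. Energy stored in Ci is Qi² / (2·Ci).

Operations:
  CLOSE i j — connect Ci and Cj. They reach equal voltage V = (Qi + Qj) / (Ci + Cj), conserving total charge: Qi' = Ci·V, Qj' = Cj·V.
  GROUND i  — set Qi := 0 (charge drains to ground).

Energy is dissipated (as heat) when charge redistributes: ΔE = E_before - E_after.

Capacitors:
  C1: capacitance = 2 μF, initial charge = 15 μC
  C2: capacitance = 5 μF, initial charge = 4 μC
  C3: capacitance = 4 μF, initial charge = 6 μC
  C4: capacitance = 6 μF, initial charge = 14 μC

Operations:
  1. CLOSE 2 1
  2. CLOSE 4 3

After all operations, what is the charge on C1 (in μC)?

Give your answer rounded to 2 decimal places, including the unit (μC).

Answer: 5.43 μC

Derivation:
Initial: C1(2μF, Q=15μC, V=7.50V), C2(5μF, Q=4μC, V=0.80V), C3(4μF, Q=6μC, V=1.50V), C4(6μF, Q=14μC, V=2.33V)
Op 1: CLOSE 2-1: Q_total=19.00, C_total=7.00, V=2.71; Q2=13.57, Q1=5.43; dissipated=32.064
Op 2: CLOSE 4-3: Q_total=20.00, C_total=10.00, V=2.00; Q4=12.00, Q3=8.00; dissipated=0.833
Final charges: Q1=5.43, Q2=13.57, Q3=8.00, Q4=12.00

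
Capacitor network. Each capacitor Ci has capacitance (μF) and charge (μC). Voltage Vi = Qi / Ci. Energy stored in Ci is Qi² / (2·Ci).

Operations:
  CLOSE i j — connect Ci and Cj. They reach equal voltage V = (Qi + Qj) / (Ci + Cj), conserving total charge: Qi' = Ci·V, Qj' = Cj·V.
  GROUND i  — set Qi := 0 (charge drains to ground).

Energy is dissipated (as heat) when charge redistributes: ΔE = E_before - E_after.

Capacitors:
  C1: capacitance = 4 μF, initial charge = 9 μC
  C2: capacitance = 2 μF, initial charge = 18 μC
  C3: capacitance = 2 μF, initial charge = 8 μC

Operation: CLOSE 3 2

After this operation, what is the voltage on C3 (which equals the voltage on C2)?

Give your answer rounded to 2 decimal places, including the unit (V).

Answer: 6.50 V

Derivation:
Initial: C1(4μF, Q=9μC, V=2.25V), C2(2μF, Q=18μC, V=9.00V), C3(2μF, Q=8μC, V=4.00V)
Op 1: CLOSE 3-2: Q_total=26.00, C_total=4.00, V=6.50; Q3=13.00, Q2=13.00; dissipated=12.500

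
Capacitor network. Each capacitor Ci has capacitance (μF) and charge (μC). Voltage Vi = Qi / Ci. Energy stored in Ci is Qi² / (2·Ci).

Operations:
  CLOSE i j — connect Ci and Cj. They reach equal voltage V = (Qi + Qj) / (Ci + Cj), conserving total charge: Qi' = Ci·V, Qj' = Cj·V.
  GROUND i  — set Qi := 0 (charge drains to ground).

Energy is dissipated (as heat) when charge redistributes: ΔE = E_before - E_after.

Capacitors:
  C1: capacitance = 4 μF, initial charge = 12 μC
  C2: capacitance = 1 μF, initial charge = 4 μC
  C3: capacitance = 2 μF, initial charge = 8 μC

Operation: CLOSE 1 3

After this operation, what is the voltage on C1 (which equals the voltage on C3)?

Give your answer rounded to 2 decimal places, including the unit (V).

Answer: 3.33 V

Derivation:
Initial: C1(4μF, Q=12μC, V=3.00V), C2(1μF, Q=4μC, V=4.00V), C3(2μF, Q=8μC, V=4.00V)
Op 1: CLOSE 1-3: Q_total=20.00, C_total=6.00, V=3.33; Q1=13.33, Q3=6.67; dissipated=0.667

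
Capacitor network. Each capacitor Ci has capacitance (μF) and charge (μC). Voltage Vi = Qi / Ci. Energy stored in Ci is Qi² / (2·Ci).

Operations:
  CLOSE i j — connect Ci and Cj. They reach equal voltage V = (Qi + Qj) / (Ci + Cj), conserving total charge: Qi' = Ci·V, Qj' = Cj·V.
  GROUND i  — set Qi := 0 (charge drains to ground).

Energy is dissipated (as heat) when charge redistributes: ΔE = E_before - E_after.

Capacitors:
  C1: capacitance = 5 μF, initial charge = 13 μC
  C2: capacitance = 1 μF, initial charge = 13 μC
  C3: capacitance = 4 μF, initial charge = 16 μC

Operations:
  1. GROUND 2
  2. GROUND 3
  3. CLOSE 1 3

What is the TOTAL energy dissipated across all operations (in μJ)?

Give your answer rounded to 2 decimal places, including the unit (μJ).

Answer: 124.01 μJ

Derivation:
Initial: C1(5μF, Q=13μC, V=2.60V), C2(1μF, Q=13μC, V=13.00V), C3(4μF, Q=16μC, V=4.00V)
Op 1: GROUND 2: Q2=0; energy lost=84.500
Op 2: GROUND 3: Q3=0; energy lost=32.000
Op 3: CLOSE 1-3: Q_total=13.00, C_total=9.00, V=1.44; Q1=7.22, Q3=5.78; dissipated=7.511
Total dissipated: 124.011 μJ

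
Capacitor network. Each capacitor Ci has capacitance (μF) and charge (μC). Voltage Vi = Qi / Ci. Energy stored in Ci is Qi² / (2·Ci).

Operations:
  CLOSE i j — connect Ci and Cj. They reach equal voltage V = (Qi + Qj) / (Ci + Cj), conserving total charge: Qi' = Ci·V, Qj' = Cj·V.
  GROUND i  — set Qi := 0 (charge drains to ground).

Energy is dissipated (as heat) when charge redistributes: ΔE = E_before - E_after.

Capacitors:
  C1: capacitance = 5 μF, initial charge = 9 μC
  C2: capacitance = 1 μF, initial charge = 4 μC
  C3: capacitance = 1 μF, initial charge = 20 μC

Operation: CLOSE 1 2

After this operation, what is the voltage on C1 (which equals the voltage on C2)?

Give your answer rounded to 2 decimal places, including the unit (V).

Initial: C1(5μF, Q=9μC, V=1.80V), C2(1μF, Q=4μC, V=4.00V), C3(1μF, Q=20μC, V=20.00V)
Op 1: CLOSE 1-2: Q_total=13.00, C_total=6.00, V=2.17; Q1=10.83, Q2=2.17; dissipated=2.017

Answer: 2.17 V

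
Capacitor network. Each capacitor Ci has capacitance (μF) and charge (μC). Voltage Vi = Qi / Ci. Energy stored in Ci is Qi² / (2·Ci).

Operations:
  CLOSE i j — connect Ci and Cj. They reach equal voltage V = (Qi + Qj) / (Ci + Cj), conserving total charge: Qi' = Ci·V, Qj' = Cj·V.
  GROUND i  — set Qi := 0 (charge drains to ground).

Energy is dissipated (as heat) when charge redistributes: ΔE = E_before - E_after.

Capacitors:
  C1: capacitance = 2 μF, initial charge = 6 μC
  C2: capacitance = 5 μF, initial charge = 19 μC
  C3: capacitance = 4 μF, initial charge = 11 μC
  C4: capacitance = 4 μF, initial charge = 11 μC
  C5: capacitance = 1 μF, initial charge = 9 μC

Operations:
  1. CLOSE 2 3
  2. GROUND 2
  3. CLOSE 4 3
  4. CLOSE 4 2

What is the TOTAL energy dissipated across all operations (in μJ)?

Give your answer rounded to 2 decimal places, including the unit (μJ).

Initial: C1(2μF, Q=6μC, V=3.00V), C2(5μF, Q=19μC, V=3.80V), C3(4μF, Q=11μC, V=2.75V), C4(4μF, Q=11μC, V=2.75V), C5(1μF, Q=9μC, V=9.00V)
Op 1: CLOSE 2-3: Q_total=30.00, C_total=9.00, V=3.33; Q2=16.67, Q3=13.33; dissipated=1.225
Op 2: GROUND 2: Q2=0; energy lost=27.778
Op 3: CLOSE 4-3: Q_total=24.33, C_total=8.00, V=3.04; Q4=12.17, Q3=12.17; dissipated=0.340
Op 4: CLOSE 4-2: Q_total=12.17, C_total=9.00, V=1.35; Q4=5.41, Q2=6.76; dissipated=10.280
Total dissipated: 39.623 μJ

Answer: 39.62 μJ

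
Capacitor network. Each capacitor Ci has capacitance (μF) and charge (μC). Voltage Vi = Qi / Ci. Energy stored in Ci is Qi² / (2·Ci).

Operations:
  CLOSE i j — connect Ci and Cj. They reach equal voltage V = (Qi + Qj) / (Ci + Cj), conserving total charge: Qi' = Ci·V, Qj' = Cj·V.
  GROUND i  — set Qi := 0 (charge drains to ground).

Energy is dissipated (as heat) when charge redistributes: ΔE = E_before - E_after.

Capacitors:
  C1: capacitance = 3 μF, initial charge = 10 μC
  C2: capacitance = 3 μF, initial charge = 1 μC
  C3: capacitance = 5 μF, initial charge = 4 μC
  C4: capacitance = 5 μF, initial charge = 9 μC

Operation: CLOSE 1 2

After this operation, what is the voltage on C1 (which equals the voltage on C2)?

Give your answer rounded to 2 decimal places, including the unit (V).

Initial: C1(3μF, Q=10μC, V=3.33V), C2(3μF, Q=1μC, V=0.33V), C3(5μF, Q=4μC, V=0.80V), C4(5μF, Q=9μC, V=1.80V)
Op 1: CLOSE 1-2: Q_total=11.00, C_total=6.00, V=1.83; Q1=5.50, Q2=5.50; dissipated=6.750

Answer: 1.83 V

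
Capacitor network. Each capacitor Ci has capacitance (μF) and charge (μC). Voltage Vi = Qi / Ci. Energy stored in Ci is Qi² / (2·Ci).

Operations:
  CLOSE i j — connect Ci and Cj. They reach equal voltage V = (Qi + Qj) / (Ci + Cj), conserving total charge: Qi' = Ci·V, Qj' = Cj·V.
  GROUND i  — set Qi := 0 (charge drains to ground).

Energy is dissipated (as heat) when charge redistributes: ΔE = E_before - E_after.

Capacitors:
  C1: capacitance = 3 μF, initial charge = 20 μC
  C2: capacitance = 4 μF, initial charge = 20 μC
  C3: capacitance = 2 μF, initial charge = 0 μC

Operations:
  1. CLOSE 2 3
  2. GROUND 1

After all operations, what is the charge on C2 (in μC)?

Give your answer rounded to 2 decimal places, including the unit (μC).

Initial: C1(3μF, Q=20μC, V=6.67V), C2(4μF, Q=20μC, V=5.00V), C3(2μF, Q=0μC, V=0.00V)
Op 1: CLOSE 2-3: Q_total=20.00, C_total=6.00, V=3.33; Q2=13.33, Q3=6.67; dissipated=16.667
Op 2: GROUND 1: Q1=0; energy lost=66.667
Final charges: Q1=0.00, Q2=13.33, Q3=6.67

Answer: 13.33 μC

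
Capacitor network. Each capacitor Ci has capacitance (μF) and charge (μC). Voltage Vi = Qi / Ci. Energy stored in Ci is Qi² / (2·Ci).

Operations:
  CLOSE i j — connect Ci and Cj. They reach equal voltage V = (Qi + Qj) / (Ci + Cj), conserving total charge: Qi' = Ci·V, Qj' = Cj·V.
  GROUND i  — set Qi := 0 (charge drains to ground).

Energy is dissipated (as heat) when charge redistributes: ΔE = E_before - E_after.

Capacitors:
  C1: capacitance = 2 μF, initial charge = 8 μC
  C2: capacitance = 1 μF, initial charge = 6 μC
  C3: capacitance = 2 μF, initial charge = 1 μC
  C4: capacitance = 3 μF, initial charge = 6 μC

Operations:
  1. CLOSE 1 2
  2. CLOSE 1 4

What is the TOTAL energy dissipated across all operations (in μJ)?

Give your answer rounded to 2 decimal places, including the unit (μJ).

Initial: C1(2μF, Q=8μC, V=4.00V), C2(1μF, Q=6μC, V=6.00V), C3(2μF, Q=1μC, V=0.50V), C4(3μF, Q=6μC, V=2.00V)
Op 1: CLOSE 1-2: Q_total=14.00, C_total=3.00, V=4.67; Q1=9.33, Q2=4.67; dissipated=1.333
Op 2: CLOSE 1-4: Q_total=15.33, C_total=5.00, V=3.07; Q1=6.13, Q4=9.20; dissipated=4.267
Total dissipated: 5.600 μJ

Answer: 5.60 μJ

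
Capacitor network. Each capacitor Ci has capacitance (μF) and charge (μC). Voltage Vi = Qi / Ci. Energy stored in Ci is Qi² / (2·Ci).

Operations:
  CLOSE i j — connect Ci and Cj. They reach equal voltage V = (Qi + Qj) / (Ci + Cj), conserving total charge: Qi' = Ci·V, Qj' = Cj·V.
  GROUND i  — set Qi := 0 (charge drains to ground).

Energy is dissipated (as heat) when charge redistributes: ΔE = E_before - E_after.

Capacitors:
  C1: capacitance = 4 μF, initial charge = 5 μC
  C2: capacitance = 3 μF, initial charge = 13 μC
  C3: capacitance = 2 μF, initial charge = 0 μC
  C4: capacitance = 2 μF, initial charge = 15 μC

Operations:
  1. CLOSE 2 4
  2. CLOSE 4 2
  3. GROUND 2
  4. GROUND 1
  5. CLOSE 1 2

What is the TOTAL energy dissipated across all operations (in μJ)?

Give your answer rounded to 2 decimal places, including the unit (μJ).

Initial: C1(4μF, Q=5μC, V=1.25V), C2(3μF, Q=13μC, V=4.33V), C3(2μF, Q=0μC, V=0.00V), C4(2μF, Q=15μC, V=7.50V)
Op 1: CLOSE 2-4: Q_total=28.00, C_total=5.00, V=5.60; Q2=16.80, Q4=11.20; dissipated=6.017
Op 2: CLOSE 4-2: Q_total=28.00, C_total=5.00, V=5.60; Q4=11.20, Q2=16.80; dissipated=0.000
Op 3: GROUND 2: Q2=0; energy lost=47.040
Op 4: GROUND 1: Q1=0; energy lost=3.125
Op 5: CLOSE 1-2: Q_total=0.00, C_total=7.00, V=0.00; Q1=0.00, Q2=0.00; dissipated=0.000
Total dissipated: 56.182 μJ

Answer: 56.18 μJ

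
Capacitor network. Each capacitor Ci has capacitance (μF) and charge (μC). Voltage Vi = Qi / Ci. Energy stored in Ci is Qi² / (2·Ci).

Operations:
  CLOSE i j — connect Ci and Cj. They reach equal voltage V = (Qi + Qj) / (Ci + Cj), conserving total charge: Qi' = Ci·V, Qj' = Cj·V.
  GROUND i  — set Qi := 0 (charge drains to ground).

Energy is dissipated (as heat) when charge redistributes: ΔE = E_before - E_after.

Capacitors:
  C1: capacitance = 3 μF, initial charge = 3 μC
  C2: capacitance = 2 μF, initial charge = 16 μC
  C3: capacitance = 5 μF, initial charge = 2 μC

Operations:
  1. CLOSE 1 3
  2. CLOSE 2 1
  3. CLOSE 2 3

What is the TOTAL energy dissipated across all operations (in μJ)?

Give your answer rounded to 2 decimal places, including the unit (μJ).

Answer: 39.19 μJ

Derivation:
Initial: C1(3μF, Q=3μC, V=1.00V), C2(2μF, Q=16μC, V=8.00V), C3(5μF, Q=2μC, V=0.40V)
Op 1: CLOSE 1-3: Q_total=5.00, C_total=8.00, V=0.62; Q1=1.88, Q3=3.12; dissipated=0.338
Op 2: CLOSE 2-1: Q_total=17.88, C_total=5.00, V=3.58; Q2=7.15, Q1=10.72; dissipated=32.634
Op 3: CLOSE 2-3: Q_total=10.28, C_total=7.00, V=1.47; Q2=2.94, Q3=7.34; dissipated=6.216
Total dissipated: 39.188 μJ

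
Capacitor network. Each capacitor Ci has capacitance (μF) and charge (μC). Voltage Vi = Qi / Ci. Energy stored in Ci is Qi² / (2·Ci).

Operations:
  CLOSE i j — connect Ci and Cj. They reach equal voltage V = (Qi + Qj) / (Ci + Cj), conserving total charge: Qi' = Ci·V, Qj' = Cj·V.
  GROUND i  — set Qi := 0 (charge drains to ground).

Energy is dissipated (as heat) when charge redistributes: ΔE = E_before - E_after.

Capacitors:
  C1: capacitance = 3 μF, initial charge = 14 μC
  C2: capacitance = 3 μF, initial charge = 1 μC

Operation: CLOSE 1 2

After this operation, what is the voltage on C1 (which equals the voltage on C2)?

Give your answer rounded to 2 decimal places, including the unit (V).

Answer: 2.50 V

Derivation:
Initial: C1(3μF, Q=14μC, V=4.67V), C2(3μF, Q=1μC, V=0.33V)
Op 1: CLOSE 1-2: Q_total=15.00, C_total=6.00, V=2.50; Q1=7.50, Q2=7.50; dissipated=14.083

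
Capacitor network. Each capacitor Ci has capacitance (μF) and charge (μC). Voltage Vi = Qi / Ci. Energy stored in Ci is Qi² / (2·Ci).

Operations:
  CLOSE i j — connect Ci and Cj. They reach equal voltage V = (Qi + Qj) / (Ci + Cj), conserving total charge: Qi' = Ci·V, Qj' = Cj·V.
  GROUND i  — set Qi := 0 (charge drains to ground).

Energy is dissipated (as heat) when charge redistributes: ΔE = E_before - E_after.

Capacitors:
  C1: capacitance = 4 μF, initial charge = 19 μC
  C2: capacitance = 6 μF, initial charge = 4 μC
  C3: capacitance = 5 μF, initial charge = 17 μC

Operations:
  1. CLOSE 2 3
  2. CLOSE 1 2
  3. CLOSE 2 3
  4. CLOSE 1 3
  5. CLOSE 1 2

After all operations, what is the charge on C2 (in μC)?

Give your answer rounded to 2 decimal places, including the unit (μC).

Answer: 15.72 μC

Derivation:
Initial: C1(4μF, Q=19μC, V=4.75V), C2(6μF, Q=4μC, V=0.67V), C3(5μF, Q=17μC, V=3.40V)
Op 1: CLOSE 2-3: Q_total=21.00, C_total=11.00, V=1.91; Q2=11.45, Q3=9.55; dissipated=10.188
Op 2: CLOSE 1-2: Q_total=30.45, C_total=10.00, V=3.05; Q1=12.18, Q2=18.27; dissipated=9.685
Op 3: CLOSE 2-3: Q_total=27.82, C_total=11.00, V=2.53; Q2=15.17, Q3=12.64; dissipated=1.761
Op 4: CLOSE 1-3: Q_total=24.83, C_total=9.00, V=2.76; Q1=11.03, Q3=13.79; dissipated=0.296
Op 5: CLOSE 1-2: Q_total=26.21, C_total=10.00, V=2.62; Q1=10.48, Q2=15.72; dissipated=0.063
Final charges: Q1=10.48, Q2=15.72, Q3=13.79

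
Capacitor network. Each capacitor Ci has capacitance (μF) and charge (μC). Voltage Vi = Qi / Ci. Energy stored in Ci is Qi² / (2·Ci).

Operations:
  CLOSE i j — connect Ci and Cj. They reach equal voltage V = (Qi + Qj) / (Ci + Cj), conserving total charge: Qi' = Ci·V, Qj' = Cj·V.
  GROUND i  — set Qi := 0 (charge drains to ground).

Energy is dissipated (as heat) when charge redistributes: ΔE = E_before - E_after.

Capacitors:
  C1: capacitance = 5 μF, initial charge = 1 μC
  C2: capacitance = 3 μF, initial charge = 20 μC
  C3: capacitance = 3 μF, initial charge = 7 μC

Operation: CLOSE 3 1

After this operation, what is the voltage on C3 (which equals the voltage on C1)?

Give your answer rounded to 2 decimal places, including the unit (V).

Answer: 1.00 V

Derivation:
Initial: C1(5μF, Q=1μC, V=0.20V), C2(3μF, Q=20μC, V=6.67V), C3(3μF, Q=7μC, V=2.33V)
Op 1: CLOSE 3-1: Q_total=8.00, C_total=8.00, V=1.00; Q3=3.00, Q1=5.00; dissipated=4.267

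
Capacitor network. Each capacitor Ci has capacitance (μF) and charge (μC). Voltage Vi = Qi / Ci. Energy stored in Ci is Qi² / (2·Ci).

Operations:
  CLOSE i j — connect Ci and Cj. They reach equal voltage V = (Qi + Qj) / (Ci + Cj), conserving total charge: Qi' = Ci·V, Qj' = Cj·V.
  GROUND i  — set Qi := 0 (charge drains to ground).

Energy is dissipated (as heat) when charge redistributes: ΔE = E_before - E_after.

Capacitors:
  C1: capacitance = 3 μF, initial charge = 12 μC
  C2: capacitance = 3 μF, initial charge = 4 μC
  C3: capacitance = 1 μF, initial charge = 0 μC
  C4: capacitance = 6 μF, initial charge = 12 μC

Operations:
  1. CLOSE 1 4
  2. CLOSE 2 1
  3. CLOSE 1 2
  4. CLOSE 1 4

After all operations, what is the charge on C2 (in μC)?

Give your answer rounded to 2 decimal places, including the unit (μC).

Answer: 6.00 μC

Derivation:
Initial: C1(3μF, Q=12μC, V=4.00V), C2(3μF, Q=4μC, V=1.33V), C3(1μF, Q=0μC, V=0.00V), C4(6μF, Q=12μC, V=2.00V)
Op 1: CLOSE 1-4: Q_total=24.00, C_total=9.00, V=2.67; Q1=8.00, Q4=16.00; dissipated=4.000
Op 2: CLOSE 2-1: Q_total=12.00, C_total=6.00, V=2.00; Q2=6.00, Q1=6.00; dissipated=1.333
Op 3: CLOSE 1-2: Q_total=12.00, C_total=6.00, V=2.00; Q1=6.00, Q2=6.00; dissipated=0.000
Op 4: CLOSE 1-4: Q_total=22.00, C_total=9.00, V=2.44; Q1=7.33, Q4=14.67; dissipated=0.444
Final charges: Q1=7.33, Q2=6.00, Q3=0.00, Q4=14.67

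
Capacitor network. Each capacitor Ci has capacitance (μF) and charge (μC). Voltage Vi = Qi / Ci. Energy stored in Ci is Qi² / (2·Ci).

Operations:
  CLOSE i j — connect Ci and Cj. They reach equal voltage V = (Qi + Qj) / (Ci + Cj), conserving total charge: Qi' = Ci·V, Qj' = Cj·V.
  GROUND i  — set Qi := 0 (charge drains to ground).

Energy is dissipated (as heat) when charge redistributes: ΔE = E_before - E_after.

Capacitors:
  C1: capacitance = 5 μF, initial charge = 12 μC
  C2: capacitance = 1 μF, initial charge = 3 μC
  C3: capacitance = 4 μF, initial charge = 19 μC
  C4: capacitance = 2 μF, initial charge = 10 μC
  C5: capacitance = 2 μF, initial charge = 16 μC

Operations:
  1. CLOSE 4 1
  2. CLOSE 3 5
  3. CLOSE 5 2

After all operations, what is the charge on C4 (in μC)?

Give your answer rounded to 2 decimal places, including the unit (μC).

Answer: 6.29 μC

Derivation:
Initial: C1(5μF, Q=12μC, V=2.40V), C2(1μF, Q=3μC, V=3.00V), C3(4μF, Q=19μC, V=4.75V), C4(2μF, Q=10μC, V=5.00V), C5(2μF, Q=16μC, V=8.00V)
Op 1: CLOSE 4-1: Q_total=22.00, C_total=7.00, V=3.14; Q4=6.29, Q1=15.71; dissipated=4.829
Op 2: CLOSE 3-5: Q_total=35.00, C_total=6.00, V=5.83; Q3=23.33, Q5=11.67; dissipated=7.042
Op 3: CLOSE 5-2: Q_total=14.67, C_total=3.00, V=4.89; Q5=9.78, Q2=4.89; dissipated=2.676
Final charges: Q1=15.71, Q2=4.89, Q3=23.33, Q4=6.29, Q5=9.78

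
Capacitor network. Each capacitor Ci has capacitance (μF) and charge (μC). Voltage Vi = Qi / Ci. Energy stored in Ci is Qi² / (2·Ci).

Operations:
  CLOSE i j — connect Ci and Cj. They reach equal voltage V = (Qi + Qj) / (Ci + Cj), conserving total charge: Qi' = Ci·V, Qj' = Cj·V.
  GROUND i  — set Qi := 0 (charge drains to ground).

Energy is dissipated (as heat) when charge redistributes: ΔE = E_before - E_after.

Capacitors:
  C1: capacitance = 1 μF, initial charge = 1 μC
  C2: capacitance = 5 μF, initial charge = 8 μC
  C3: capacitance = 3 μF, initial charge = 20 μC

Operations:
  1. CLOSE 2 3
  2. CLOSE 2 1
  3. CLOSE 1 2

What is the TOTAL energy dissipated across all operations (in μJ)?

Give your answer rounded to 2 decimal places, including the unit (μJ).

Initial: C1(1μF, Q=1μC, V=1.00V), C2(5μF, Q=8μC, V=1.60V), C3(3μF, Q=20μC, V=6.67V)
Op 1: CLOSE 2-3: Q_total=28.00, C_total=8.00, V=3.50; Q2=17.50, Q3=10.50; dissipated=24.067
Op 2: CLOSE 2-1: Q_total=18.50, C_total=6.00, V=3.08; Q2=15.42, Q1=3.08; dissipated=2.604
Op 3: CLOSE 1-2: Q_total=18.50, C_total=6.00, V=3.08; Q1=3.08, Q2=15.42; dissipated=0.000
Total dissipated: 26.671 μJ

Answer: 26.67 μJ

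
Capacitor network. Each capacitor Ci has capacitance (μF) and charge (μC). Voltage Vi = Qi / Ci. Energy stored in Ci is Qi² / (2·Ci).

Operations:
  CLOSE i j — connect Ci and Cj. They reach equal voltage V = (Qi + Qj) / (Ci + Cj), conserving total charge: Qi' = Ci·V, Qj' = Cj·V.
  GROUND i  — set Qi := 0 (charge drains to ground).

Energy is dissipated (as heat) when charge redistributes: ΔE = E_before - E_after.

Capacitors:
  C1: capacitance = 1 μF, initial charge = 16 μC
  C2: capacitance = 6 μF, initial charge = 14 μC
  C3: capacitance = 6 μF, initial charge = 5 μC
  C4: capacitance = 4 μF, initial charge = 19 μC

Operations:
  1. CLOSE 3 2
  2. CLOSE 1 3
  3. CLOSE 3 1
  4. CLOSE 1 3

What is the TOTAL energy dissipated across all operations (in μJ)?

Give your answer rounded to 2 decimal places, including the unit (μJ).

Initial: C1(1μF, Q=16μC, V=16.00V), C2(6μF, Q=14μC, V=2.33V), C3(6μF, Q=5μC, V=0.83V), C4(4μF, Q=19μC, V=4.75V)
Op 1: CLOSE 3-2: Q_total=19.00, C_total=12.00, V=1.58; Q3=9.50, Q2=9.50; dissipated=3.375
Op 2: CLOSE 1-3: Q_total=25.50, C_total=7.00, V=3.64; Q1=3.64, Q3=21.86; dissipated=89.074
Op 3: CLOSE 3-1: Q_total=25.50, C_total=7.00, V=3.64; Q3=21.86, Q1=3.64; dissipated=0.000
Op 4: CLOSE 1-3: Q_total=25.50, C_total=7.00, V=3.64; Q1=3.64, Q3=21.86; dissipated=0.000
Total dissipated: 92.449 μJ

Answer: 92.45 μJ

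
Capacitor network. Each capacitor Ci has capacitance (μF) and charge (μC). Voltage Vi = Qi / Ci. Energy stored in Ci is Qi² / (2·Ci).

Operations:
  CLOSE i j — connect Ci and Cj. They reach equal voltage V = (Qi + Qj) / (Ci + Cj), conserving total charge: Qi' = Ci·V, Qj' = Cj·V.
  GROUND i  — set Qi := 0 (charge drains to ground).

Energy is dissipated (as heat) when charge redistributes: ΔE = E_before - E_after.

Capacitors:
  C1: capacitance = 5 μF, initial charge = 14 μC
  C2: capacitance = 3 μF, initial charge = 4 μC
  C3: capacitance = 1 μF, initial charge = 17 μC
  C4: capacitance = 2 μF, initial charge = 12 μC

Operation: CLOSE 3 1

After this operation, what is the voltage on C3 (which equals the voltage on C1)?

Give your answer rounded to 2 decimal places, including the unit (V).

Answer: 5.17 V

Derivation:
Initial: C1(5μF, Q=14μC, V=2.80V), C2(3μF, Q=4μC, V=1.33V), C3(1μF, Q=17μC, V=17.00V), C4(2μF, Q=12μC, V=6.00V)
Op 1: CLOSE 3-1: Q_total=31.00, C_total=6.00, V=5.17; Q3=5.17, Q1=25.83; dissipated=84.017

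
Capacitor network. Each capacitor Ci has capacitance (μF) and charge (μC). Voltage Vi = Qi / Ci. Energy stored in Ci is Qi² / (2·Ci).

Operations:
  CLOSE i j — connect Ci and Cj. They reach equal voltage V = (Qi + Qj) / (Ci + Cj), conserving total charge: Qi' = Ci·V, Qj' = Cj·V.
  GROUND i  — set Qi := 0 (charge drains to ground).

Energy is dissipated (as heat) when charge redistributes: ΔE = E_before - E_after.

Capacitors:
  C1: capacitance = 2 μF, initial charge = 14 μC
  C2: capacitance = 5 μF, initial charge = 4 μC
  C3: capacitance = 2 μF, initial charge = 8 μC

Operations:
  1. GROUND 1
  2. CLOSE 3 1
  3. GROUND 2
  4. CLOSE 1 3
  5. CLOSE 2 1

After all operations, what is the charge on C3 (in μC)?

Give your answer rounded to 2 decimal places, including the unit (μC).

Answer: 4.00 μC

Derivation:
Initial: C1(2μF, Q=14μC, V=7.00V), C2(5μF, Q=4μC, V=0.80V), C3(2μF, Q=8μC, V=4.00V)
Op 1: GROUND 1: Q1=0; energy lost=49.000
Op 2: CLOSE 3-1: Q_total=8.00, C_total=4.00, V=2.00; Q3=4.00, Q1=4.00; dissipated=8.000
Op 3: GROUND 2: Q2=0; energy lost=1.600
Op 4: CLOSE 1-3: Q_total=8.00, C_total=4.00, V=2.00; Q1=4.00, Q3=4.00; dissipated=0.000
Op 5: CLOSE 2-1: Q_total=4.00, C_total=7.00, V=0.57; Q2=2.86, Q1=1.14; dissipated=2.857
Final charges: Q1=1.14, Q2=2.86, Q3=4.00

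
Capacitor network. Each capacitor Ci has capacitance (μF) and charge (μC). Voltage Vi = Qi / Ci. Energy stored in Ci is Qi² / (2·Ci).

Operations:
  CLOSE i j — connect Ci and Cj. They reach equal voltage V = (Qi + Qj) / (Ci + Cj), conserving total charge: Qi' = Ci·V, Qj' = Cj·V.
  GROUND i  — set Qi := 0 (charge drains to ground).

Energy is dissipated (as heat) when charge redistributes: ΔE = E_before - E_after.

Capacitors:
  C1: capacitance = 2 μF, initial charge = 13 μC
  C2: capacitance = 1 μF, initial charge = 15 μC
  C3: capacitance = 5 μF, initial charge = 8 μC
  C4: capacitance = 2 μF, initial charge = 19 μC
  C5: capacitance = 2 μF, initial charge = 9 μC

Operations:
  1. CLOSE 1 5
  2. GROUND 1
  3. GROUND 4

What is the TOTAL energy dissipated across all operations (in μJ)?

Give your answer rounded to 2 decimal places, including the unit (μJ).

Answer: 122.50 μJ

Derivation:
Initial: C1(2μF, Q=13μC, V=6.50V), C2(1μF, Q=15μC, V=15.00V), C3(5μF, Q=8μC, V=1.60V), C4(2μF, Q=19μC, V=9.50V), C5(2μF, Q=9μC, V=4.50V)
Op 1: CLOSE 1-5: Q_total=22.00, C_total=4.00, V=5.50; Q1=11.00, Q5=11.00; dissipated=2.000
Op 2: GROUND 1: Q1=0; energy lost=30.250
Op 3: GROUND 4: Q4=0; energy lost=90.250
Total dissipated: 122.500 μJ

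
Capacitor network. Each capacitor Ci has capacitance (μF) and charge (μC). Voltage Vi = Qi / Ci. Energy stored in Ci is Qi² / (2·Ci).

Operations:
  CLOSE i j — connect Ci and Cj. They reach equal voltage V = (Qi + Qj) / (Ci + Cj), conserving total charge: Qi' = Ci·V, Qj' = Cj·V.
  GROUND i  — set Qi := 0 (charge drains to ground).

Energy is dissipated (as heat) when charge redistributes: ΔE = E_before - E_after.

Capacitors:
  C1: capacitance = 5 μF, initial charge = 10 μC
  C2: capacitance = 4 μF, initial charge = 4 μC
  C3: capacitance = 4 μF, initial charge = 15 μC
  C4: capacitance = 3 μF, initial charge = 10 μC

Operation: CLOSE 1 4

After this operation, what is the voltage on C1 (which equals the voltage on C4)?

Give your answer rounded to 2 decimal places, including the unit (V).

Answer: 2.50 V

Derivation:
Initial: C1(5μF, Q=10μC, V=2.00V), C2(4μF, Q=4μC, V=1.00V), C3(4μF, Q=15μC, V=3.75V), C4(3μF, Q=10μC, V=3.33V)
Op 1: CLOSE 1-4: Q_total=20.00, C_total=8.00, V=2.50; Q1=12.50, Q4=7.50; dissipated=1.667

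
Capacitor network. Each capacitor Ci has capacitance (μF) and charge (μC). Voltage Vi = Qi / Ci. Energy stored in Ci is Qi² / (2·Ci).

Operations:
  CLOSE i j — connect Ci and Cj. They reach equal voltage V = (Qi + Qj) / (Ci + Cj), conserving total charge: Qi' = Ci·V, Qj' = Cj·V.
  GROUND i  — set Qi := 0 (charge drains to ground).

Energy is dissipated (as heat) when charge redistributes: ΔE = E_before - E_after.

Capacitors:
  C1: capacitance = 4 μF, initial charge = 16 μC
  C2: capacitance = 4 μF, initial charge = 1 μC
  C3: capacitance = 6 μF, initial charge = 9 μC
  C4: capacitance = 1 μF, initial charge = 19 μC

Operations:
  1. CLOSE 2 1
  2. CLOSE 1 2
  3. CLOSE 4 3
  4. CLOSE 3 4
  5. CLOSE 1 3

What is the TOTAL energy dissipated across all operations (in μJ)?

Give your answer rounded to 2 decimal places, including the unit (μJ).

Answer: 149.53 μJ

Derivation:
Initial: C1(4μF, Q=16μC, V=4.00V), C2(4μF, Q=1μC, V=0.25V), C3(6μF, Q=9μC, V=1.50V), C4(1μF, Q=19μC, V=19.00V)
Op 1: CLOSE 2-1: Q_total=17.00, C_total=8.00, V=2.12; Q2=8.50, Q1=8.50; dissipated=14.062
Op 2: CLOSE 1-2: Q_total=17.00, C_total=8.00, V=2.12; Q1=8.50, Q2=8.50; dissipated=0.000
Op 3: CLOSE 4-3: Q_total=28.00, C_total=7.00, V=4.00; Q4=4.00, Q3=24.00; dissipated=131.250
Op 4: CLOSE 3-4: Q_total=28.00, C_total=7.00, V=4.00; Q3=24.00, Q4=4.00; dissipated=0.000
Op 5: CLOSE 1-3: Q_total=32.50, C_total=10.00, V=3.25; Q1=13.00, Q3=19.50; dissipated=4.219
Total dissipated: 149.531 μJ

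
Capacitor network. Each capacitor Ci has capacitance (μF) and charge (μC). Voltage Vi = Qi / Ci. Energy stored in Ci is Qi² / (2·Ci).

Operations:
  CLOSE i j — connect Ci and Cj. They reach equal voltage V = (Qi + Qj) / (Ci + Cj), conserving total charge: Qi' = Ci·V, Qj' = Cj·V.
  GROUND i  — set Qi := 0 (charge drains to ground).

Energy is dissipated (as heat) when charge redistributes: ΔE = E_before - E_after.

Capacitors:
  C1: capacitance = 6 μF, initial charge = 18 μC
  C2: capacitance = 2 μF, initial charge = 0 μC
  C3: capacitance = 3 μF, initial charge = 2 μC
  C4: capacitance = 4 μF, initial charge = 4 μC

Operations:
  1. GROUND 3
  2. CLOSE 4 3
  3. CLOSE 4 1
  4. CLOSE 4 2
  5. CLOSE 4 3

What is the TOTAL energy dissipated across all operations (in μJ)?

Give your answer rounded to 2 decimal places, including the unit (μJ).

Initial: C1(6μF, Q=18μC, V=3.00V), C2(2μF, Q=0μC, V=0.00V), C3(3μF, Q=2μC, V=0.67V), C4(4μF, Q=4μC, V=1.00V)
Op 1: GROUND 3: Q3=0; energy lost=0.667
Op 2: CLOSE 4-3: Q_total=4.00, C_total=7.00, V=0.57; Q4=2.29, Q3=1.71; dissipated=0.857
Op 3: CLOSE 4-1: Q_total=20.29, C_total=10.00, V=2.03; Q4=8.11, Q1=12.17; dissipated=7.078
Op 4: CLOSE 4-2: Q_total=8.11, C_total=6.00, V=1.35; Q4=5.41, Q2=2.70; dissipated=2.743
Op 5: CLOSE 4-3: Q_total=7.12, C_total=7.00, V=1.02; Q4=4.07, Q3=3.05; dissipated=0.523
Total dissipated: 11.868 μJ

Answer: 11.87 μJ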